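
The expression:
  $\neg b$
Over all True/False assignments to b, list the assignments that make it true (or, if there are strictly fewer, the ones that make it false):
is true only for:
  b=False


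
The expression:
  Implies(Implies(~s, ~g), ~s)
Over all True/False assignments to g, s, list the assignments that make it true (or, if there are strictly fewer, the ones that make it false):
is true only for:
  g=False, s=False;
  g=True, s=False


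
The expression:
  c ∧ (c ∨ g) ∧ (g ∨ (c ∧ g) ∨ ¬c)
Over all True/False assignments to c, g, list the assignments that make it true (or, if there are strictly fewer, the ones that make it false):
is true only for:
  c=True, g=True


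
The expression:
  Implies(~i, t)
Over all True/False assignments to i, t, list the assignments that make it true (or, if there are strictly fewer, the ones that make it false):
is false only for:
  i=False, t=False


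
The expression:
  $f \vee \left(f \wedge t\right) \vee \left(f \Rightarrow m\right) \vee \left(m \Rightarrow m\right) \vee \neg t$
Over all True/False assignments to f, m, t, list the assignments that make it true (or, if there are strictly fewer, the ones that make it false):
is always true.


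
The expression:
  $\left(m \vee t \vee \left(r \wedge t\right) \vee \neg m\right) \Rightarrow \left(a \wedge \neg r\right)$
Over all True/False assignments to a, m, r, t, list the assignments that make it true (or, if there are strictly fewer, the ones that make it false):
is true only for:
  a=True, m=False, r=False, t=False;
  a=True, m=False, r=False, t=True;
  a=True, m=True, r=False, t=False;
  a=True, m=True, r=False, t=True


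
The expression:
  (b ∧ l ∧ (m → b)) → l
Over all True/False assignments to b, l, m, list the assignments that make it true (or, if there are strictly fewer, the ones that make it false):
is always true.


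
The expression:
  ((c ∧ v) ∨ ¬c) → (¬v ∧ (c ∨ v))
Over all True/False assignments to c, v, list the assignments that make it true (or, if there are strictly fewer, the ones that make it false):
is true only for:
  c=True, v=False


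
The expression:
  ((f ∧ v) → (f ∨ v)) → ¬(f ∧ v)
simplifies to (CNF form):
¬f ∨ ¬v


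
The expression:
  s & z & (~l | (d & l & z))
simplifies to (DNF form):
(d & s & z) | (s & z & ~l)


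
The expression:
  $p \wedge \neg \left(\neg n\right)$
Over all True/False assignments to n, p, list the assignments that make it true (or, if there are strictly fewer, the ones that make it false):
is true only for:
  n=True, p=True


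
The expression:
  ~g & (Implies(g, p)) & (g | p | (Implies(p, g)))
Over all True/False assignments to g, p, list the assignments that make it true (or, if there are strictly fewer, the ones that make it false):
is true only for:
  g=False, p=False;
  g=False, p=True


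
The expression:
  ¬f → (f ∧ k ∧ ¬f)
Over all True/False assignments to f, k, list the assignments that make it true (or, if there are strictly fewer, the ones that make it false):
is true only for:
  f=True, k=False;
  f=True, k=True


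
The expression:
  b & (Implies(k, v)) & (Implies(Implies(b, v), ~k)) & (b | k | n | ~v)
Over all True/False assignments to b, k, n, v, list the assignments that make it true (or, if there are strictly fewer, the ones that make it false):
is true only for:
  b=True, k=False, n=False, v=False;
  b=True, k=False, n=False, v=True;
  b=True, k=False, n=True, v=False;
  b=True, k=False, n=True, v=True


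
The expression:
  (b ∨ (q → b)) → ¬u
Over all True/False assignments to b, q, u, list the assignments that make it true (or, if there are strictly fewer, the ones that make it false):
is false only for:
  b=False, q=False, u=True;
  b=True, q=False, u=True;
  b=True, q=True, u=True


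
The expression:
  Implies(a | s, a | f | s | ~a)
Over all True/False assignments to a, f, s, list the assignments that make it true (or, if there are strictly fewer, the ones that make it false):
is always true.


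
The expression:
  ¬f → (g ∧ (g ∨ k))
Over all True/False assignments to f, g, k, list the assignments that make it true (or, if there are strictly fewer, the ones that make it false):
is false only for:
  f=False, g=False, k=False;
  f=False, g=False, k=True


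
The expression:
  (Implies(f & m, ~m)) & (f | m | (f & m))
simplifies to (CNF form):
(f | m) & (~f | ~m)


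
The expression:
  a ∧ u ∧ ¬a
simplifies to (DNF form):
False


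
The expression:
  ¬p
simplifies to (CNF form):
¬p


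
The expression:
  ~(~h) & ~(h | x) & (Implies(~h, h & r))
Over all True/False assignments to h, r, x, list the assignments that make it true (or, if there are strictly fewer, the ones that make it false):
is never true.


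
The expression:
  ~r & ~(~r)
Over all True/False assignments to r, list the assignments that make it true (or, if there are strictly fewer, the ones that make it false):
is never true.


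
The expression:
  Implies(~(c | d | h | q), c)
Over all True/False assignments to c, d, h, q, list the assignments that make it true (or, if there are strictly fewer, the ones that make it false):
is false only for:
  c=False, d=False, h=False, q=False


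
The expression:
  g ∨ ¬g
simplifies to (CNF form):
True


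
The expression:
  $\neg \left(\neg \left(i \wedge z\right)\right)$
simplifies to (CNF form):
$i \wedge z$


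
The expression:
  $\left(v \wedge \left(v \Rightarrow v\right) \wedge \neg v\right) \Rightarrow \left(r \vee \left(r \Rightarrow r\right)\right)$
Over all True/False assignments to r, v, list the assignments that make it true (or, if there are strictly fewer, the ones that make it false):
is always true.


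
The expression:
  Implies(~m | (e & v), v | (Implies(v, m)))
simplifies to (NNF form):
True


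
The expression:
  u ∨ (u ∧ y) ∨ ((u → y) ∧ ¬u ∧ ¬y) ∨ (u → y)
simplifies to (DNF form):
True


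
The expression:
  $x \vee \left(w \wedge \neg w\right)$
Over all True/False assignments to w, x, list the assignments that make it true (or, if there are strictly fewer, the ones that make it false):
is true only for:
  w=False, x=True;
  w=True, x=True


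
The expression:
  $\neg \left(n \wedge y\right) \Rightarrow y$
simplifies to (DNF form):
$y$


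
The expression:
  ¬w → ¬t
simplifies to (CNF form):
w ∨ ¬t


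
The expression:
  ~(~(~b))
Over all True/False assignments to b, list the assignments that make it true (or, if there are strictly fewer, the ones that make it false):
is true only for:
  b=False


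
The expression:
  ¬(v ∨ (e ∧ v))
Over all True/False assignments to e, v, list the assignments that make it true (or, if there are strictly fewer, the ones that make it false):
is true only for:
  e=False, v=False;
  e=True, v=False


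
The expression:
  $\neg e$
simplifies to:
$\neg e$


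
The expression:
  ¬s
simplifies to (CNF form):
¬s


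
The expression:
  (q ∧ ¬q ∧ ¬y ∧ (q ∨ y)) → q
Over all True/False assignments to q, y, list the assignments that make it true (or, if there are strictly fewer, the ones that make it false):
is always true.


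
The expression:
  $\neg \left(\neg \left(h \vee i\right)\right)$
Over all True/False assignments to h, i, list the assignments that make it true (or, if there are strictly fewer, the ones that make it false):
is false only for:
  h=False, i=False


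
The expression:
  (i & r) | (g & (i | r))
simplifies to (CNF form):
(g | i) & (g | r) & (i | r)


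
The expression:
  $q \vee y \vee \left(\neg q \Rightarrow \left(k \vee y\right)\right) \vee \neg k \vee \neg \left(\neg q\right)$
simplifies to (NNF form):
$\text{True}$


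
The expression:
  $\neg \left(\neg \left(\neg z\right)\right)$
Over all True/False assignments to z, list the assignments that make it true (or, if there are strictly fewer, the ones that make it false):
is true only for:
  z=False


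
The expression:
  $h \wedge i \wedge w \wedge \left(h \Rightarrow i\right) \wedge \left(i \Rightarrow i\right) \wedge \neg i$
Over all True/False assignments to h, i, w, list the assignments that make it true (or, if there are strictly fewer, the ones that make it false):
is never true.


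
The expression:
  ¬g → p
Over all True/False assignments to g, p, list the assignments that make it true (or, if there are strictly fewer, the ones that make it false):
is false only for:
  g=False, p=False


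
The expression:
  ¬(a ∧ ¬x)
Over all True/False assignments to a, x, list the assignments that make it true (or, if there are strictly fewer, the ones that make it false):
is false only for:
  a=True, x=False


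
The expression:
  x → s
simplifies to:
s ∨ ¬x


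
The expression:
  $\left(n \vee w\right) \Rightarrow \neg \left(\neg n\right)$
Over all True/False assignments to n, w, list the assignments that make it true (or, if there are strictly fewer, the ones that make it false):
is false only for:
  n=False, w=True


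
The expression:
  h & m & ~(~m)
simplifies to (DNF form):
h & m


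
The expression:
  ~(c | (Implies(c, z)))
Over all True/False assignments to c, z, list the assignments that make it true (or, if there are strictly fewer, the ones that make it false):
is never true.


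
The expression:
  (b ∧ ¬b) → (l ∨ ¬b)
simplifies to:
True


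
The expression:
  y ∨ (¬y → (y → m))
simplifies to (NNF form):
True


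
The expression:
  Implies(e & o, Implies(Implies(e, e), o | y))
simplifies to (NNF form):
True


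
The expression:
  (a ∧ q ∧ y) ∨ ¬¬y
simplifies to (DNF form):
y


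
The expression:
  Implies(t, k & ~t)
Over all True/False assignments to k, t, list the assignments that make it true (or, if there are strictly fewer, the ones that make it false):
is true only for:
  k=False, t=False;
  k=True, t=False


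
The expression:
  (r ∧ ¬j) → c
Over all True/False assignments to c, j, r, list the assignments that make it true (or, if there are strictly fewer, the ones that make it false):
is false only for:
  c=False, j=False, r=True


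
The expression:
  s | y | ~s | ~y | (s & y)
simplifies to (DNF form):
True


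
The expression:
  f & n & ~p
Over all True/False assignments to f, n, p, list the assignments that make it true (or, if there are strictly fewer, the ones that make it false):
is true only for:
  f=True, n=True, p=False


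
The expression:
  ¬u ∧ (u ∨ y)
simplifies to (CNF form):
y ∧ ¬u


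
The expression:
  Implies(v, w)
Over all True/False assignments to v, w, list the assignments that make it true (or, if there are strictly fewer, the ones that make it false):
is false only for:
  v=True, w=False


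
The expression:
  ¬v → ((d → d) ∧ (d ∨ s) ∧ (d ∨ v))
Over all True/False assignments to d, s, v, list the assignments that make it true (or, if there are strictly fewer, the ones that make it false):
is false only for:
  d=False, s=False, v=False;
  d=False, s=True, v=False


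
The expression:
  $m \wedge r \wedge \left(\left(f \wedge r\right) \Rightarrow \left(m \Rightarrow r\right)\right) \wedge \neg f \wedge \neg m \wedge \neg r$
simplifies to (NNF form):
$\text{False}$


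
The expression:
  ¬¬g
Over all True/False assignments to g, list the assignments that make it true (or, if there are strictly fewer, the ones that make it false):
is true only for:
  g=True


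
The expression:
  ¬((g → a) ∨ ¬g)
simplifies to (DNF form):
g ∧ ¬a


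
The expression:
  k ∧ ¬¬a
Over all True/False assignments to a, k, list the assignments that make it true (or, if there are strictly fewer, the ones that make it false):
is true only for:
  a=True, k=True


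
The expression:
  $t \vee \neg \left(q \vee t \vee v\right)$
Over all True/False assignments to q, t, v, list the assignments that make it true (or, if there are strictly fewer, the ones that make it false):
is false only for:
  q=False, t=False, v=True;
  q=True, t=False, v=False;
  q=True, t=False, v=True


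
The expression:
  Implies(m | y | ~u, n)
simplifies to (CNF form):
(n | u) & (n | ~m) & (n | ~y)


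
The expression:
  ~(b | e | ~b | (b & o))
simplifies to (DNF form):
False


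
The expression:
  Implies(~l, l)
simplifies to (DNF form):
l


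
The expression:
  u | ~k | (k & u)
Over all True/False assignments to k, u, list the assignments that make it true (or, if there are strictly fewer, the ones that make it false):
is false only for:
  k=True, u=False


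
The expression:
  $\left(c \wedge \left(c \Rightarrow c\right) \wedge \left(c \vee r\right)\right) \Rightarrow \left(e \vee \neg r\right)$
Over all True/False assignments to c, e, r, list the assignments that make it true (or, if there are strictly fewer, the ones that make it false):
is false only for:
  c=True, e=False, r=True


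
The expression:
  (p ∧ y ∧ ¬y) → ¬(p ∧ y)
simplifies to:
True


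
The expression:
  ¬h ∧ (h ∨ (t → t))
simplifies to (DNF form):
¬h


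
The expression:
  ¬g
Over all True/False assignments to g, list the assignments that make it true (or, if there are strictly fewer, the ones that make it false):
is true only for:
  g=False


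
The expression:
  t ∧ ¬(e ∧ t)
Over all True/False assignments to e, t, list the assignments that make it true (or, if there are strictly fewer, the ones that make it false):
is true only for:
  e=False, t=True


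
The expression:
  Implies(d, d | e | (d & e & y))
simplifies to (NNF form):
True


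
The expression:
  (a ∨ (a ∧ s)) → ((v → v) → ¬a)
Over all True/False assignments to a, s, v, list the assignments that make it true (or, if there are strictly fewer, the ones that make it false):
is true only for:
  a=False, s=False, v=False;
  a=False, s=False, v=True;
  a=False, s=True, v=False;
  a=False, s=True, v=True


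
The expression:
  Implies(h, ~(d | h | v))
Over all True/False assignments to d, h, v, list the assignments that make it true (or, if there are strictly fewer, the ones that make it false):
is true only for:
  d=False, h=False, v=False;
  d=False, h=False, v=True;
  d=True, h=False, v=False;
  d=True, h=False, v=True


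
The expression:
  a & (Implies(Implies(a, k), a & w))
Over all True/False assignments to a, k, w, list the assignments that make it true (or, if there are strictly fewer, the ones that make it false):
is true only for:
  a=True, k=False, w=False;
  a=True, k=False, w=True;
  a=True, k=True, w=True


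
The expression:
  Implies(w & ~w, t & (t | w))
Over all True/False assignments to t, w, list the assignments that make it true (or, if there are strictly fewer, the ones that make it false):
is always true.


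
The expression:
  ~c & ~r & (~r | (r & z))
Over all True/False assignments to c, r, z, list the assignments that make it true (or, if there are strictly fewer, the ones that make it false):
is true only for:
  c=False, r=False, z=False;
  c=False, r=False, z=True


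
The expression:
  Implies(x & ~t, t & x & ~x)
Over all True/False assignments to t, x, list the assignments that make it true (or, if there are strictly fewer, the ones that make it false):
is false only for:
  t=False, x=True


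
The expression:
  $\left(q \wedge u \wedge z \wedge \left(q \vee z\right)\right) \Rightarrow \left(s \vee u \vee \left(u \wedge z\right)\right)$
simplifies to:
$\text{True}$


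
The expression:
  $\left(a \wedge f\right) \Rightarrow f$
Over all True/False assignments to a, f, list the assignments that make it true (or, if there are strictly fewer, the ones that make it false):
is always true.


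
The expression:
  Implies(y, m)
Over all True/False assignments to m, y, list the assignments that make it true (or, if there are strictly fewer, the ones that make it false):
is false only for:
  m=False, y=True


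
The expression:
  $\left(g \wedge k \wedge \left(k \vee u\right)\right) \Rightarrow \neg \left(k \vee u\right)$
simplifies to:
$\neg g \vee \neg k$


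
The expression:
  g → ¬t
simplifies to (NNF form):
¬g ∨ ¬t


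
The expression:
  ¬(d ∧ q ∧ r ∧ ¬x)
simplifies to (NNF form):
x ∨ ¬d ∨ ¬q ∨ ¬r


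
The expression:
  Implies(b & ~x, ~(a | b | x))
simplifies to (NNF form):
x | ~b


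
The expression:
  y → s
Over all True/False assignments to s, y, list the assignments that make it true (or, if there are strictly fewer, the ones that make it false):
is false only for:
  s=False, y=True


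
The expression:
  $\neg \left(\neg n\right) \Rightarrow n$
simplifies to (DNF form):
$\text{True}$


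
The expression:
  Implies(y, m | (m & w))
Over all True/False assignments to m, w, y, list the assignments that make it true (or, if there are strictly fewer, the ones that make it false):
is false only for:
  m=False, w=False, y=True;
  m=False, w=True, y=True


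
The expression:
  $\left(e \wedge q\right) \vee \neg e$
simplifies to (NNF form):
$q \vee \neg e$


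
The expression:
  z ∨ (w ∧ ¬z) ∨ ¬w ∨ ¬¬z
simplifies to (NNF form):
True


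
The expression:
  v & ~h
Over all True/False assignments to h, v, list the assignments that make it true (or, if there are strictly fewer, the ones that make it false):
is true only for:
  h=False, v=True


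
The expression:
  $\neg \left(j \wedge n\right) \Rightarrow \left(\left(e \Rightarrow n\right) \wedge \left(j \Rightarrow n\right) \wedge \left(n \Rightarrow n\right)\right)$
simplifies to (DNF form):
$n \vee \left(\neg e \wedge \neg j\right)$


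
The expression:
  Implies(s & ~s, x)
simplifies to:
True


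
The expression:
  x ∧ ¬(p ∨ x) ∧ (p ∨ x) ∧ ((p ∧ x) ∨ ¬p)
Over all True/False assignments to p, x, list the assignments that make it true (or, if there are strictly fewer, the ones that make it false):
is never true.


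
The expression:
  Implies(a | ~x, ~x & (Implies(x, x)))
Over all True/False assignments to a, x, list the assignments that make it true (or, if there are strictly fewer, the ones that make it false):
is false only for:
  a=True, x=True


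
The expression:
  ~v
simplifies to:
~v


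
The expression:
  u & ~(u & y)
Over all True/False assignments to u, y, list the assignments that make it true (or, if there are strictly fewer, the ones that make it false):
is true only for:
  u=True, y=False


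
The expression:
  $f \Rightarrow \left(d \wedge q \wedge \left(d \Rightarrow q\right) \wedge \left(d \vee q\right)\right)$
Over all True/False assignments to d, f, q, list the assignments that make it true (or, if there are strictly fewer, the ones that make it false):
is false only for:
  d=False, f=True, q=False;
  d=False, f=True, q=True;
  d=True, f=True, q=False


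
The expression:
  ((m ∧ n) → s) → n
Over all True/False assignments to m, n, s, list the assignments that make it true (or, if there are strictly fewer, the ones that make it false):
is true only for:
  m=False, n=True, s=False;
  m=False, n=True, s=True;
  m=True, n=True, s=False;
  m=True, n=True, s=True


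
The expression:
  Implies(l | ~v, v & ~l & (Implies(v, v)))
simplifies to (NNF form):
v & ~l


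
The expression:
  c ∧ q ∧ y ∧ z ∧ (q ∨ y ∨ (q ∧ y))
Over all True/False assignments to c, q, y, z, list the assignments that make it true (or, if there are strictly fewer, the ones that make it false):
is true only for:
  c=True, q=True, y=True, z=True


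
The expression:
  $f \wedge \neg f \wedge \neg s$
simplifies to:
$\text{False}$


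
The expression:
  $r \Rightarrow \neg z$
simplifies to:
$\neg r \vee \neg z$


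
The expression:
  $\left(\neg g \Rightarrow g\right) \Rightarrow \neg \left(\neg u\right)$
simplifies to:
$u \vee \neg g$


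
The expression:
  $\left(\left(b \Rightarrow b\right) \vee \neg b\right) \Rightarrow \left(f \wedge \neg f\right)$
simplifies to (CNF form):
$\text{False}$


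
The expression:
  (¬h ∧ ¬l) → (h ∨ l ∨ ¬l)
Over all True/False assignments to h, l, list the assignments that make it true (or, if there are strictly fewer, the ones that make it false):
is always true.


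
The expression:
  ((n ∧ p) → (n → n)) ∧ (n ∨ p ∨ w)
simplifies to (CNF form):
n ∨ p ∨ w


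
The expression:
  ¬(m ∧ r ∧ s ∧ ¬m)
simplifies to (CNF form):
True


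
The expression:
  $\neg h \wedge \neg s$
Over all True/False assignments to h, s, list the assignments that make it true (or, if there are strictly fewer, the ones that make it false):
is true only for:
  h=False, s=False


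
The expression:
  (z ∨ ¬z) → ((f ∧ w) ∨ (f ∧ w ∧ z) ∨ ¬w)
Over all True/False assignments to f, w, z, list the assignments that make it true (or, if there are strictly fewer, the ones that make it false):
is false only for:
  f=False, w=True, z=False;
  f=False, w=True, z=True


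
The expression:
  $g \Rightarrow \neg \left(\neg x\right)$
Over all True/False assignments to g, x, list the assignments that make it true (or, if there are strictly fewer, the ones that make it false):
is false only for:
  g=True, x=False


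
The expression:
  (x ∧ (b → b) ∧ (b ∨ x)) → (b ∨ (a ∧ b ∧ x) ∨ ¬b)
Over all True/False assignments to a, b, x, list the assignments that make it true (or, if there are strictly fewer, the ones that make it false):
is always true.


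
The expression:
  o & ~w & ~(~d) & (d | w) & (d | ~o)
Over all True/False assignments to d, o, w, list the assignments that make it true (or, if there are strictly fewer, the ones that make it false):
is true only for:
  d=True, o=True, w=False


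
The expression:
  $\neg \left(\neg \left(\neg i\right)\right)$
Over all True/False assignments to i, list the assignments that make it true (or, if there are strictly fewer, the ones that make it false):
is true only for:
  i=False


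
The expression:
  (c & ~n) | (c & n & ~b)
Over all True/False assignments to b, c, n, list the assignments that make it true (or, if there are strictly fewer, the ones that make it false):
is true only for:
  b=False, c=True, n=False;
  b=False, c=True, n=True;
  b=True, c=True, n=False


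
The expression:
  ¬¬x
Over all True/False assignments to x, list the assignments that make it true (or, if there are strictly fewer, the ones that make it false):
is true only for:
  x=True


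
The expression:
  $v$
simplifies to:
$v$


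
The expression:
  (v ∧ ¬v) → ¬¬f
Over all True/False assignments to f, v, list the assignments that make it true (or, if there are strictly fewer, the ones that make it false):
is always true.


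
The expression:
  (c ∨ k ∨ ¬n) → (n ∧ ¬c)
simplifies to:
n ∧ ¬c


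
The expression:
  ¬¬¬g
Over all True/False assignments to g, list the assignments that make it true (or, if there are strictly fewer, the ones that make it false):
is true only for:
  g=False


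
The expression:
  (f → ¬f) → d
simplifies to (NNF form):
d ∨ f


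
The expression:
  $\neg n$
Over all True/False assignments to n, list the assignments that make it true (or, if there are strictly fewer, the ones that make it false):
is true only for:
  n=False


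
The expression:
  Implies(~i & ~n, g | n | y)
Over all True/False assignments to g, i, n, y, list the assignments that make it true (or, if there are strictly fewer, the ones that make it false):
is false only for:
  g=False, i=False, n=False, y=False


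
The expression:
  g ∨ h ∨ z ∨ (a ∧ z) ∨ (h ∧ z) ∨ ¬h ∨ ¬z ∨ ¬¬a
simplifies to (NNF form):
True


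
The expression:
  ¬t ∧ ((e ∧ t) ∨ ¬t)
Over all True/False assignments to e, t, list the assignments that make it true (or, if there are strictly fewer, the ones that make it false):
is true only for:
  e=False, t=False;
  e=True, t=False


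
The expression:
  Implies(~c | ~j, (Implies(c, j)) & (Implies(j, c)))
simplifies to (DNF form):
(c & j) | (~c & ~j)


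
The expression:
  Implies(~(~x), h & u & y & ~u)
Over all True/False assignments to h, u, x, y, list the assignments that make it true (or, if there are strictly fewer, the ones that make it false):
is true only for:
  h=False, u=False, x=False, y=False;
  h=False, u=False, x=False, y=True;
  h=False, u=True, x=False, y=False;
  h=False, u=True, x=False, y=True;
  h=True, u=False, x=False, y=False;
  h=True, u=False, x=False, y=True;
  h=True, u=True, x=False, y=False;
  h=True, u=True, x=False, y=True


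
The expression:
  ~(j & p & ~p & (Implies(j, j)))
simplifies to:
True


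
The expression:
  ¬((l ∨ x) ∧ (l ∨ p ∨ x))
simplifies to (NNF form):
¬l ∧ ¬x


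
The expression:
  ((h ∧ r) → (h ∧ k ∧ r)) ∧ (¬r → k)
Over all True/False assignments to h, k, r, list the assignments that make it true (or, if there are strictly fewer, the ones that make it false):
is false only for:
  h=False, k=False, r=False;
  h=True, k=False, r=False;
  h=True, k=False, r=True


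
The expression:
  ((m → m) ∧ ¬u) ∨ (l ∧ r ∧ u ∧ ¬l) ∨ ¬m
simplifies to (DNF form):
¬m ∨ ¬u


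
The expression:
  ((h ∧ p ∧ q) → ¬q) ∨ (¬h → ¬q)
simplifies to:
True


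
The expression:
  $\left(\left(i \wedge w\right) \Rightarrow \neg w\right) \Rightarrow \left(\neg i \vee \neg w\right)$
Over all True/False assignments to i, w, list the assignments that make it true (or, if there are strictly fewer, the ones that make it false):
is always true.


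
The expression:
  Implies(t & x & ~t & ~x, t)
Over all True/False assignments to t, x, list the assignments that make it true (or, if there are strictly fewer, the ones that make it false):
is always true.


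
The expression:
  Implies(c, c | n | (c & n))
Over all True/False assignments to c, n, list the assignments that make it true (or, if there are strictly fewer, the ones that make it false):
is always true.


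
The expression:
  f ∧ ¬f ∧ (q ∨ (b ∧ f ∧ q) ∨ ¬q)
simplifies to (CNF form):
False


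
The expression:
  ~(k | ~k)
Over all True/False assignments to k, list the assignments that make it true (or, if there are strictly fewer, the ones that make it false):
is never true.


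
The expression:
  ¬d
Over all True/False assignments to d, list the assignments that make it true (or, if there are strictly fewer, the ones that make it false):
is true only for:
  d=False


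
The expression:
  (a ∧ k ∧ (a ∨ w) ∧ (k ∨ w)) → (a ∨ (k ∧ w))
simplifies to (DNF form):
True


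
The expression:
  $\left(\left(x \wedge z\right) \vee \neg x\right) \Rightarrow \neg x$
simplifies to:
$\neg x \vee \neg z$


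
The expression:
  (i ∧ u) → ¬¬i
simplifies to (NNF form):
True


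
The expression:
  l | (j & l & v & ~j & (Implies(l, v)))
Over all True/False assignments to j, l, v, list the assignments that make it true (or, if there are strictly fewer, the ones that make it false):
is true only for:
  j=False, l=True, v=False;
  j=False, l=True, v=True;
  j=True, l=True, v=False;
  j=True, l=True, v=True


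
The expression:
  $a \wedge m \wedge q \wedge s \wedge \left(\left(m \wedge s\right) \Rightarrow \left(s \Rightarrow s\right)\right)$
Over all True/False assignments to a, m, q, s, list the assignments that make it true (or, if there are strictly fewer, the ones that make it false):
is true only for:
  a=True, m=True, q=True, s=True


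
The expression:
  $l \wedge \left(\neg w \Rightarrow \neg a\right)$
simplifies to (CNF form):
$l \wedge \left(w \vee \neg a\right)$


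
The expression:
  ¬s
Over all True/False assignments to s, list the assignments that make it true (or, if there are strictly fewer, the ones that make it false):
is true only for:
  s=False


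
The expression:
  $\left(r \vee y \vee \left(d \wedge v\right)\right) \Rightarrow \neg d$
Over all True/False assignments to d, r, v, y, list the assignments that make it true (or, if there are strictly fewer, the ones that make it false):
is false only for:
  d=True, r=False, v=False, y=True;
  d=True, r=False, v=True, y=False;
  d=True, r=False, v=True, y=True;
  d=True, r=True, v=False, y=False;
  d=True, r=True, v=False, y=True;
  d=True, r=True, v=True, y=False;
  d=True, r=True, v=True, y=True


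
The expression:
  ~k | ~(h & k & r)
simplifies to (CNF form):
~h | ~k | ~r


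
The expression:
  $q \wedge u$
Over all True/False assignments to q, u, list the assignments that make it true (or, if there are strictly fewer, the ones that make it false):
is true only for:
  q=True, u=True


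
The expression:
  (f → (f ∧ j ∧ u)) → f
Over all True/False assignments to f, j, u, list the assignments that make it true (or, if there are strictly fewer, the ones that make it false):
is true only for:
  f=True, j=False, u=False;
  f=True, j=False, u=True;
  f=True, j=True, u=False;
  f=True, j=True, u=True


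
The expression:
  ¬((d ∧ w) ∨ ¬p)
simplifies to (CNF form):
p ∧ (¬d ∨ ¬w)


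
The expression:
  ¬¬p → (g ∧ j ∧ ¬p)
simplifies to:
¬p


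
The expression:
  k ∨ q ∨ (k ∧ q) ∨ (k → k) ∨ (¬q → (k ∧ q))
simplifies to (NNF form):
True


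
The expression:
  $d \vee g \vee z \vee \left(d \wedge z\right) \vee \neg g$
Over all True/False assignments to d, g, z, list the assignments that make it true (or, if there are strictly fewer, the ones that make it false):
is always true.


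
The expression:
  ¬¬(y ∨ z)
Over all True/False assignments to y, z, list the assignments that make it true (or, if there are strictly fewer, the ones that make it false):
is false only for:
  y=False, z=False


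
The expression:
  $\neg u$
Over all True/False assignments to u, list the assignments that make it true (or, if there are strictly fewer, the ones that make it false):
is true only for:
  u=False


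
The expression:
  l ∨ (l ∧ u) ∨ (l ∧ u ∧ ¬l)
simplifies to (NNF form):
l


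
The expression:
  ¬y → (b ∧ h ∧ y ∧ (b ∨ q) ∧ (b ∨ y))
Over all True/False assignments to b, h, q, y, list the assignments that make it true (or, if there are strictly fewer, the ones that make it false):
is true only for:
  b=False, h=False, q=False, y=True;
  b=False, h=False, q=True, y=True;
  b=False, h=True, q=False, y=True;
  b=False, h=True, q=True, y=True;
  b=True, h=False, q=False, y=True;
  b=True, h=False, q=True, y=True;
  b=True, h=True, q=False, y=True;
  b=True, h=True, q=True, y=True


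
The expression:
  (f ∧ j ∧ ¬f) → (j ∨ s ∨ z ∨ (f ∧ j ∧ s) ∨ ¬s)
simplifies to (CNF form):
True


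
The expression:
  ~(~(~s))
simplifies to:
~s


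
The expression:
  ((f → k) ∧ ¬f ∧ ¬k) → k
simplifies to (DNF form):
f ∨ k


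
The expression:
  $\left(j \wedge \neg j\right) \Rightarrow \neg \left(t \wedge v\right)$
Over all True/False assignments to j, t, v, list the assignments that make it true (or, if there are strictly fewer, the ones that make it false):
is always true.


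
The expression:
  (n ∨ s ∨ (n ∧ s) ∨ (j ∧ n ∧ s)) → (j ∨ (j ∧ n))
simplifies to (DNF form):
j ∨ (¬n ∧ ¬s)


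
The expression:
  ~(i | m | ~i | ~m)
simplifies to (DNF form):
False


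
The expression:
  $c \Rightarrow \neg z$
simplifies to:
$\neg c \vee \neg z$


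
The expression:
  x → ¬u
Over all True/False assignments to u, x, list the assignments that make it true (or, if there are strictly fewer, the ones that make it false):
is false only for:
  u=True, x=True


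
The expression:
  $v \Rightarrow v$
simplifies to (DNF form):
$\text{True}$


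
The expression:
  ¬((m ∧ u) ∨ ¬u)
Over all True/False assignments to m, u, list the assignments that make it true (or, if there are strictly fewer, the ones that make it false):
is true only for:
  m=False, u=True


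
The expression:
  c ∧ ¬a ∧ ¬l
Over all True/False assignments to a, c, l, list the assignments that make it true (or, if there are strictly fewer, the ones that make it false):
is true only for:
  a=False, c=True, l=False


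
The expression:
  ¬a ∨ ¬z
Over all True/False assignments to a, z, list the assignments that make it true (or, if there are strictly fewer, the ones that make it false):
is false only for:
  a=True, z=True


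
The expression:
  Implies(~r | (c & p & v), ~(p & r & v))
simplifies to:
~c | ~p | ~r | ~v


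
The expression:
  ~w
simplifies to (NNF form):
~w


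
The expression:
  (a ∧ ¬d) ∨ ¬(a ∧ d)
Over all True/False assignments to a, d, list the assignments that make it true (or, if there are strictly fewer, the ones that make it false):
is false only for:
  a=True, d=True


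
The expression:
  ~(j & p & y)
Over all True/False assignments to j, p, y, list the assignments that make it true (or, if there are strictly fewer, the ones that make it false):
is false only for:
  j=True, p=True, y=True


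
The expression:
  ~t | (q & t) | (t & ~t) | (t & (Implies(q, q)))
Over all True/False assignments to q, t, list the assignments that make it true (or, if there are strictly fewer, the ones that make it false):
is always true.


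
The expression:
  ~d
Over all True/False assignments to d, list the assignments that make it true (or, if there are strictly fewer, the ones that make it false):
is true only for:
  d=False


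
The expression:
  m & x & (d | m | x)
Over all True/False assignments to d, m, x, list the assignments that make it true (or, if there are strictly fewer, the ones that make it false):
is true only for:
  d=False, m=True, x=True;
  d=True, m=True, x=True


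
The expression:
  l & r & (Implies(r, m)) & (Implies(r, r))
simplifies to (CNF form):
l & m & r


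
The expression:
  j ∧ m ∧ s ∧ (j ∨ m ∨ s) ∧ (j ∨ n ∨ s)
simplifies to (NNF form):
j ∧ m ∧ s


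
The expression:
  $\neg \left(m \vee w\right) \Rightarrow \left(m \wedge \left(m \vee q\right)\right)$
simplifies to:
$m \vee w$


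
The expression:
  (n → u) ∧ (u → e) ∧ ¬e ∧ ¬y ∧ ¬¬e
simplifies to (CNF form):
False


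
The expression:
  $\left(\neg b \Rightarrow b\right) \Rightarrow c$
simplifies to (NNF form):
$c \vee \neg b$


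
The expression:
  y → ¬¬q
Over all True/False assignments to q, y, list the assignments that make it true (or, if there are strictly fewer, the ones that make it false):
is false only for:
  q=False, y=True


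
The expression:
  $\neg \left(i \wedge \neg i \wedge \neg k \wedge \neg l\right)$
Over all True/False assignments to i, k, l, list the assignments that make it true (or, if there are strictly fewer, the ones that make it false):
is always true.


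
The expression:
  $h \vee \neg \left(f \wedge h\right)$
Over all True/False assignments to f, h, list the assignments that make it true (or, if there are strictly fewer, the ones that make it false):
is always true.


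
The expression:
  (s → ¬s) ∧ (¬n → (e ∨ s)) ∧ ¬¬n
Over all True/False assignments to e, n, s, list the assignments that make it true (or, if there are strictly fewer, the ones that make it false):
is true only for:
  e=False, n=True, s=False;
  e=True, n=True, s=False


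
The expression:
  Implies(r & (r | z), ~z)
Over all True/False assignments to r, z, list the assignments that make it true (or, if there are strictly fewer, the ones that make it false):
is false only for:
  r=True, z=True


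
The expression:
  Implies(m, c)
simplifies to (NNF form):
c | ~m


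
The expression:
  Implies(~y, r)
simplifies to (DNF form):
r | y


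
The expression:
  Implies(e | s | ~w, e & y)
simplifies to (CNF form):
(e | w) & (e | ~s) & (y | ~e)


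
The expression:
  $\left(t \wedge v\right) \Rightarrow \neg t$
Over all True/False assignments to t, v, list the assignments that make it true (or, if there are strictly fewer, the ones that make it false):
is false only for:
  t=True, v=True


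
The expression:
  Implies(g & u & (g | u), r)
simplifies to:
r | ~g | ~u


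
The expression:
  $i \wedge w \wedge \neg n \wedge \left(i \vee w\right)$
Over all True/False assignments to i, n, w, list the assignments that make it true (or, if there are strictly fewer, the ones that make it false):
is true only for:
  i=True, n=False, w=True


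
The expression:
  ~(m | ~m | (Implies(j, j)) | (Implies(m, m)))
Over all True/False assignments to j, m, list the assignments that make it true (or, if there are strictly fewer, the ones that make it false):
is never true.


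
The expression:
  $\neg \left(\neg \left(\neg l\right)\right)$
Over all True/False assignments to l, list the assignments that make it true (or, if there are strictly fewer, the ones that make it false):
is true only for:
  l=False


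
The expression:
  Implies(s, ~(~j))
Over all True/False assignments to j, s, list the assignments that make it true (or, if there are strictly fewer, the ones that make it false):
is false only for:
  j=False, s=True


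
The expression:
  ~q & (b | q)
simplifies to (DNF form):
b & ~q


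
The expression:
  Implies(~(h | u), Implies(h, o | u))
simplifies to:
True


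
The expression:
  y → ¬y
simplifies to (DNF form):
¬y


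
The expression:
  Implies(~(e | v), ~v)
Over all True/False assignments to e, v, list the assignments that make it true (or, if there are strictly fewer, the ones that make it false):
is always true.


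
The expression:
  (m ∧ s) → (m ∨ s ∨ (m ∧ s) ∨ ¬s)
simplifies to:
True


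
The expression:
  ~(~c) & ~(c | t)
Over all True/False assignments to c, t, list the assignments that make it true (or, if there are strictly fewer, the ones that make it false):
is never true.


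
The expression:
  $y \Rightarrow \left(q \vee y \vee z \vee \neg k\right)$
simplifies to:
$\text{True}$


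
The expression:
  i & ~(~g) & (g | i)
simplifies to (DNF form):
g & i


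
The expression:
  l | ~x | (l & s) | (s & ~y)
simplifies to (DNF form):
l | ~x | (s & ~y)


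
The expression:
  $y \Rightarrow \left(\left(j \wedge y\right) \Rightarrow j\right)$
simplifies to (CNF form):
$\text{True}$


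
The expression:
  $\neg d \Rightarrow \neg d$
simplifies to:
$\text{True}$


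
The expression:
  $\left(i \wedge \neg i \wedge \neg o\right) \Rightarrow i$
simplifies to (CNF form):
$\text{True}$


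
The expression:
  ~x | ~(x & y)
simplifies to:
~x | ~y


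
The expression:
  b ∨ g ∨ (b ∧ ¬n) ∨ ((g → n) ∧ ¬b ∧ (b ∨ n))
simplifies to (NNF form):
b ∨ g ∨ n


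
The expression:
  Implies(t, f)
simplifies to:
f | ~t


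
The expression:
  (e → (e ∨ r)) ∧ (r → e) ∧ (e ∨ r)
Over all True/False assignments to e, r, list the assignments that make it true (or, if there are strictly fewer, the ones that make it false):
is true only for:
  e=True, r=False;
  e=True, r=True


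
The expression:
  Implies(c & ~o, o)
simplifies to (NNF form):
o | ~c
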